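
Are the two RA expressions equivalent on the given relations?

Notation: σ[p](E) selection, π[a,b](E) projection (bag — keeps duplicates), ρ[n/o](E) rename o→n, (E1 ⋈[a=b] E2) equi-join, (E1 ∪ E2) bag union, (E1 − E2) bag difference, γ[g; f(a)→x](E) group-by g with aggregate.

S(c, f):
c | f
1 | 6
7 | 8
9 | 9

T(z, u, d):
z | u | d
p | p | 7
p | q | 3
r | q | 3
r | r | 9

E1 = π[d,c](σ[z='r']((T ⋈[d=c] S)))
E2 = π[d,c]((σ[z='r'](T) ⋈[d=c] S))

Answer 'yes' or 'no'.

E1 row counts bottom-up:
  T → 4
  S → 3
  (T ⋈[d=c] S) → 2
  σ[z='r']((T ⋈[d=c] S)) → 1
  π[d,c](σ[z='r']((T ⋈[d=c] S))) → 1
E2 row counts bottom-up:
  T → 4
  σ[z='r'](T) → 2
  S → 3
  (σ[z='r'](T) ⋈[d=c] S) → 1
  π[d,c]((σ[z='r'](T) ⋈[d=c] S)) → 1

E1 and E2 produce the same multiset:
d | c
9 | 9

yes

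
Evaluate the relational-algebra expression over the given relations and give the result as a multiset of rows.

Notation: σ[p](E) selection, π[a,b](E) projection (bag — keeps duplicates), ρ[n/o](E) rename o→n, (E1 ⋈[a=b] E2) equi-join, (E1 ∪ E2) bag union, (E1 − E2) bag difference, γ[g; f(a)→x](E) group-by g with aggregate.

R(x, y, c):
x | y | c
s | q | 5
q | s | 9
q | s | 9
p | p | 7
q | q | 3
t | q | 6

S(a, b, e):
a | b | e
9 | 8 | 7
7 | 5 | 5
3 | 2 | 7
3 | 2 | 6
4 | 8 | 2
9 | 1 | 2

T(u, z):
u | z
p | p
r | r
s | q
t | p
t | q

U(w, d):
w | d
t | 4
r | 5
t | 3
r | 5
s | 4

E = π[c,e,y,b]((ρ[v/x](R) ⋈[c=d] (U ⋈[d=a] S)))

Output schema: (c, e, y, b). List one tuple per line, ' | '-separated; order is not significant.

Subexpression sizes:
  R → 6
  ρ[v/x](R) → 6
  U → 5
  S → 6
  (U ⋈[d=a] S) → 4
  (ρ[v/x](R) ⋈[c=d] (U ⋈[d=a] S)) → 2
  π[c,e,y,b]((ρ[v/x](R) ⋈[c=d] (U ⋈[d=a] S))) → 2

== RESULT ==
c | e | y | b
3 | 6 | q | 2
3 | 7 | q | 2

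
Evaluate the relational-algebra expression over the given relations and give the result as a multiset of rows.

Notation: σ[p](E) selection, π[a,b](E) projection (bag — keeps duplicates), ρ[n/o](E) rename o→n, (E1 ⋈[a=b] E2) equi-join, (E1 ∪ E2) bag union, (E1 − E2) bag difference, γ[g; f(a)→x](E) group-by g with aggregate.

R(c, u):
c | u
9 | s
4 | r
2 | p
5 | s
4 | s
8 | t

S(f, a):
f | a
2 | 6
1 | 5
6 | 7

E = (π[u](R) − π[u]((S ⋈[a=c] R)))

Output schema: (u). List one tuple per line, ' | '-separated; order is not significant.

Row counts bottom-up:
  R → 6
  π[u](R) → 6
  S → 3
  R → 6
  (S ⋈[a=c] R) → 1
  π[u]((S ⋈[a=c] R)) → 1
  (π[u](R) − π[u]((S ⋈[a=c] R))) → 5

== RESULT ==
u
p
r
s
s
t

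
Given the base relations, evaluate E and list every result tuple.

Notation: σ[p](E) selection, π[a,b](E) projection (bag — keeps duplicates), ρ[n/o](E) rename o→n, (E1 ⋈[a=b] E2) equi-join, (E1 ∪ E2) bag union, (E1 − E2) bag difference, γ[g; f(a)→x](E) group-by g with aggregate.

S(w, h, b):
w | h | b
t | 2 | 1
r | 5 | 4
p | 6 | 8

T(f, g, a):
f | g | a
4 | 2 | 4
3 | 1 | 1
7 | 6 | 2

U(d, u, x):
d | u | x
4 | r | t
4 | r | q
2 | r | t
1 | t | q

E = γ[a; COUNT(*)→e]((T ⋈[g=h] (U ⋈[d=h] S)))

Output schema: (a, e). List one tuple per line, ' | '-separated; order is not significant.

Subexpression sizes:
  T → 3
  U → 4
  S → 3
  (U ⋈[d=h] S) → 1
  (T ⋈[g=h] (U ⋈[d=h] S)) → 1
  γ[a; COUNT(*)→e]((T ⋈[g=h] (U ⋈[d=h] S))) → 1

== RESULT ==
a | e
4 | 1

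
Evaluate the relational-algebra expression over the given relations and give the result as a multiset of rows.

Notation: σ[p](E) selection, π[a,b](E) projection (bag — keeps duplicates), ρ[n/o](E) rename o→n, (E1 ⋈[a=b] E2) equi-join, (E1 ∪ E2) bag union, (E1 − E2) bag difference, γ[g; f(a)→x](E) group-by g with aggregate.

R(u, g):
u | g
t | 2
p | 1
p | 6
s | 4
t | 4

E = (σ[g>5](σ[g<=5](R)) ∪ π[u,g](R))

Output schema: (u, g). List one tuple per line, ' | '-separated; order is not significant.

Per-node cardinality:
  R → 5
  σ[g<=5](R) → 4
  σ[g>5](σ[g<=5](R)) → 0
  R → 5
  π[u,g](R) → 5
  (σ[g>5](σ[g<=5](R)) ∪ π[u,g](R)) → 5

== RESULT ==
u | g
p | 1
p | 6
s | 4
t | 2
t | 4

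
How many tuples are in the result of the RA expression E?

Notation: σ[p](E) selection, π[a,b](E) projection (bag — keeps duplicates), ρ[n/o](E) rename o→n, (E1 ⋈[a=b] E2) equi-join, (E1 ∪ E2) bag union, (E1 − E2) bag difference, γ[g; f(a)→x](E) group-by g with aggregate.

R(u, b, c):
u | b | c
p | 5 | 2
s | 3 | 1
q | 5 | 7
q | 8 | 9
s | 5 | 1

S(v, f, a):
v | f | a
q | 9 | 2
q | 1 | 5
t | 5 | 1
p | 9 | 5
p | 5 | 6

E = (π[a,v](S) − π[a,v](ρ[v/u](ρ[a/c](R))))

Row counts bottom-up:
  S → 5
  π[a,v](S) → 5
  R → 5
  ρ[a/c](R) → 5
  ρ[v/u](ρ[a/c](R)) → 5
  π[a,v](ρ[v/u](ρ[a/c](R))) → 5
  (π[a,v](S) − π[a,v](ρ[v/u](ρ[a/c](R)))) → 5

|E| = 5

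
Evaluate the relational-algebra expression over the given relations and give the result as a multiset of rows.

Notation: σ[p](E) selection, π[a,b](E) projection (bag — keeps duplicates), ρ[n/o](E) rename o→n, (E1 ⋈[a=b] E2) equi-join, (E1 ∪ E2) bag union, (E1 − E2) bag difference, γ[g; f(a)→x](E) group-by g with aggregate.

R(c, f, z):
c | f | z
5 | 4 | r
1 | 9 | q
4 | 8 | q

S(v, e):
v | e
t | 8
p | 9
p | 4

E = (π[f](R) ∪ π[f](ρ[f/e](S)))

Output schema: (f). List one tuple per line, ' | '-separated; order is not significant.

Subexpression sizes:
  R → 3
  π[f](R) → 3
  S → 3
  ρ[f/e](S) → 3
  π[f](ρ[f/e](S)) → 3
  (π[f](R) ∪ π[f](ρ[f/e](S))) → 6

== RESULT ==
f
4
4
8
8
9
9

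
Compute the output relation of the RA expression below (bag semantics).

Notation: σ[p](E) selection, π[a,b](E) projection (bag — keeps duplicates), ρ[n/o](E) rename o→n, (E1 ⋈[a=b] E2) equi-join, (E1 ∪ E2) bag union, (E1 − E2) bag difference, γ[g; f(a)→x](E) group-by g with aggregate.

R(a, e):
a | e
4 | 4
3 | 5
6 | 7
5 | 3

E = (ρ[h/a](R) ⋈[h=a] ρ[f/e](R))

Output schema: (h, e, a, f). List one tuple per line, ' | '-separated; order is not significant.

Subexpression sizes:
  R → 4
  ρ[h/a](R) → 4
  R → 4
  ρ[f/e](R) → 4
  (ρ[h/a](R) ⋈[h=a] ρ[f/e](R)) → 4

== RESULT ==
h | e | a | f
3 | 5 | 3 | 5
4 | 4 | 4 | 4
5 | 3 | 5 | 3
6 | 7 | 6 | 7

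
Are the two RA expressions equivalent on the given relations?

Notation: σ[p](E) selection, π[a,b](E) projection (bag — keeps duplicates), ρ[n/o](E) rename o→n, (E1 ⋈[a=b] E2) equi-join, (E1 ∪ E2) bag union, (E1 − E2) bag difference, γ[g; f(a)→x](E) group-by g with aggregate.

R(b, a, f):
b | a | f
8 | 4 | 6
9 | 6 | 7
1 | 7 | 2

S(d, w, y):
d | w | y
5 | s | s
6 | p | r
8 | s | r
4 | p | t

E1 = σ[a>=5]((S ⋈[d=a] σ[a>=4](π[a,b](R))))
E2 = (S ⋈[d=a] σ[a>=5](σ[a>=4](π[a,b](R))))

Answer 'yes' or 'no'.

E1 stepwise |·|:
  S → 4
  R → 3
  π[a,b](R) → 3
  σ[a>=4](π[a,b](R)) → 3
  (S ⋈[d=a] σ[a>=4](π[a,b](R))) → 2
  σ[a>=5]((S ⋈[d=a] σ[a>=4](π[a,b](R)))) → 1
E2 stepwise |·|:
  S → 4
  R → 3
  π[a,b](R) → 3
  σ[a>=4](π[a,b](R)) → 3
  σ[a>=5](σ[a>=4](π[a,b](R))) → 2
  (S ⋈[d=a] σ[a>=5](σ[a>=4](π[a,b](R)))) → 1

E1 and E2 produce the same multiset:
d | w | y | a | b
6 | p | r | 6 | 9

yes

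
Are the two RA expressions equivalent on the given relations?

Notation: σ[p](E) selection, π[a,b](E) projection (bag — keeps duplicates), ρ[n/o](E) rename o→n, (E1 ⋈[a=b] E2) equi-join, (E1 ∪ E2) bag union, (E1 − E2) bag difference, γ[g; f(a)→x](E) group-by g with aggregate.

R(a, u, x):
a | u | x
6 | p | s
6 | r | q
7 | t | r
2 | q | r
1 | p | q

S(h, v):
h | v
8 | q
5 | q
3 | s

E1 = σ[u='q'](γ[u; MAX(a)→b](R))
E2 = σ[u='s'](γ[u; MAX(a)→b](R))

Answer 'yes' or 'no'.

E1 row counts bottom-up:
  R → 5
  γ[u; MAX(a)→b](R) → 4
  σ[u='q'](γ[u; MAX(a)→b](R)) → 1
E2 row counts bottom-up:
  R → 5
  γ[u; MAX(a)→b](R) → 4
  σ[u='s'](γ[u; MAX(a)→b](R)) → 0

E1 result:
u | b
q | 2
E2 result:
u | b
(0 rows)
Witness: ('q', 2) appears 1× in E1 but 0× in E2.

no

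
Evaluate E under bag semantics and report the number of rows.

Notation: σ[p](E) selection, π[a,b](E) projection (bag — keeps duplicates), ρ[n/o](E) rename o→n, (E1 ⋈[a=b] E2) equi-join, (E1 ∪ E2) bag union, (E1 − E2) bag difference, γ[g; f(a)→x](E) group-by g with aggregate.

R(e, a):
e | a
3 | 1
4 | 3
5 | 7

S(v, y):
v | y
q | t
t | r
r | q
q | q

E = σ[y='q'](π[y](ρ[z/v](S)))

Per-node cardinality:
  S → 4
  ρ[z/v](S) → 4
  π[y](ρ[z/v](S)) → 4
  σ[y='q'](π[y](ρ[z/v](S))) → 2

|E| = 2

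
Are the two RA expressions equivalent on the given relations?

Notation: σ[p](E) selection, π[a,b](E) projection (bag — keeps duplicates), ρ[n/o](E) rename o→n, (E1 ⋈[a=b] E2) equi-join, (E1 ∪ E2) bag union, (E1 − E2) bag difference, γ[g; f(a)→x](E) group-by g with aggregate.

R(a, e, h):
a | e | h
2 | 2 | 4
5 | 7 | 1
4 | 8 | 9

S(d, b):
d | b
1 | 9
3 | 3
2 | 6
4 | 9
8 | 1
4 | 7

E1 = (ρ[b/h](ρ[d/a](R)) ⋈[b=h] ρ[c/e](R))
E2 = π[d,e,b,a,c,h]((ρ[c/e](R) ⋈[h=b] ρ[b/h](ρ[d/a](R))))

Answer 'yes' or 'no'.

E1 stepwise |·|:
  R → 3
  ρ[d/a](R) → 3
  ρ[b/h](ρ[d/a](R)) → 3
  R → 3
  ρ[c/e](R) → 3
  (ρ[b/h](ρ[d/a](R)) ⋈[b=h] ρ[c/e](R)) → 3
E2 stepwise |·|:
  R → 3
  ρ[c/e](R) → 3
  R → 3
  ρ[d/a](R) → 3
  ρ[b/h](ρ[d/a](R)) → 3
  (ρ[c/e](R) ⋈[h=b] ρ[b/h](ρ[d/a](R))) → 3
  π[d,e,b,a,c,h]((ρ[c/e](R) ⋈[h=b] ρ[b/h](ρ[d/a](R)))) → 3

E1 and E2 produce the same multiset:
d | e | b | a | c | h
2 | 2 | 4 | 2 | 2 | 4
4 | 8 | 9 | 4 | 8 | 9
5 | 7 | 1 | 5 | 7 | 1

yes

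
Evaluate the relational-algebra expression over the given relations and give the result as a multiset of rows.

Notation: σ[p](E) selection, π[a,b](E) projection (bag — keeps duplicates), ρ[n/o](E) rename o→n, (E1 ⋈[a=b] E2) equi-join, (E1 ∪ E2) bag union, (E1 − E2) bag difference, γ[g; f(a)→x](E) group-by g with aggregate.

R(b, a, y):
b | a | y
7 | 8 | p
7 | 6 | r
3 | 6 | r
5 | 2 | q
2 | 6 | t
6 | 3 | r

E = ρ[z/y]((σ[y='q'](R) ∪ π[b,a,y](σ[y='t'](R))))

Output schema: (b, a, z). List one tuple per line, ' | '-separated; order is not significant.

Stepwise |·|:
  R → 6
  σ[y='q'](R) → 1
  R → 6
  σ[y='t'](R) → 1
  π[b,a,y](σ[y='t'](R)) → 1
  (σ[y='q'](R) ∪ π[b,a,y](σ[y='t'](R))) → 2
  ρ[z/y]((σ[y='q'](R) ∪ π[b,a,y](σ[y='t'](R)))) → 2

== RESULT ==
b | a | z
2 | 6 | t
5 | 2 | q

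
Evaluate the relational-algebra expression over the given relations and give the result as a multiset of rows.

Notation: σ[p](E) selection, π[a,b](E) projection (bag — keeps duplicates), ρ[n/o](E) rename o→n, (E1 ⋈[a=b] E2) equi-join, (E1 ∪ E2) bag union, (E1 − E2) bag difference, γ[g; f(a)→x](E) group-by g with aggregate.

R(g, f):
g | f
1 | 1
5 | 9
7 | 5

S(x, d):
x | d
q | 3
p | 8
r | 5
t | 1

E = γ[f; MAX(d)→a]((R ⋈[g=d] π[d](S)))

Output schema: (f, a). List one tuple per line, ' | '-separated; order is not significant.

Per-node cardinality:
  R → 3
  S → 4
  π[d](S) → 4
  (R ⋈[g=d] π[d](S)) → 2
  γ[f; MAX(d)→a]((R ⋈[g=d] π[d](S))) → 2

== RESULT ==
f | a
1 | 1
9 | 5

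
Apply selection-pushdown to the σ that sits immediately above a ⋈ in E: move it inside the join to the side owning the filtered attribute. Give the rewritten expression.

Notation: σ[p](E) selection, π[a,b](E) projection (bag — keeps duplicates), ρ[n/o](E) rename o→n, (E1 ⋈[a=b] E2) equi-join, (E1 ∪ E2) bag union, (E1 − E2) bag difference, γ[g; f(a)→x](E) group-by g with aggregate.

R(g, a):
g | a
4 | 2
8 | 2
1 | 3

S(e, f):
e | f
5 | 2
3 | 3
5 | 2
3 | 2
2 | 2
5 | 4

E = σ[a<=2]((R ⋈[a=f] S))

σ filters on a, owned by the left side.
E' = (σ[a<=2](R) ⋈[a=f] S)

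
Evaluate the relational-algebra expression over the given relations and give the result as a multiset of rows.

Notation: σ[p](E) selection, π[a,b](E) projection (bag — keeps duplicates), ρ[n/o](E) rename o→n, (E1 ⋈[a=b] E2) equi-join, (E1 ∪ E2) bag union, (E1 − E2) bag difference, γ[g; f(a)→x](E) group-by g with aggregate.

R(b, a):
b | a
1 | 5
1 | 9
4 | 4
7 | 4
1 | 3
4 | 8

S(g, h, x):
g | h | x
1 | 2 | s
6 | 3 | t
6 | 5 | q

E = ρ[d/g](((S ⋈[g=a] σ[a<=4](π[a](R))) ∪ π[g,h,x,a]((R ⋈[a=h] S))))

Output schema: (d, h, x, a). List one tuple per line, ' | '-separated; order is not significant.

Subexpression sizes:
  S → 3
  R → 6
  π[a](R) → 6
  σ[a<=4](π[a](R)) → 3
  (S ⋈[g=a] σ[a<=4](π[a](R))) → 0
  R → 6
  S → 3
  (R ⋈[a=h] S) → 2
  π[g,h,x,a]((R ⋈[a=h] S)) → 2
  ((S ⋈[g=a] σ[a<=4](π[a](R))) ∪ π[g,h,x,a]((R ⋈[a=h] S))) → 2
  ρ[d/g](((S ⋈[g=a] σ[a<=4](π[a](R))) ∪ π[g,h,x,a]((R ⋈[a=h] S)))) → 2

== RESULT ==
d | h | x | a
6 | 3 | t | 3
6 | 5 | q | 5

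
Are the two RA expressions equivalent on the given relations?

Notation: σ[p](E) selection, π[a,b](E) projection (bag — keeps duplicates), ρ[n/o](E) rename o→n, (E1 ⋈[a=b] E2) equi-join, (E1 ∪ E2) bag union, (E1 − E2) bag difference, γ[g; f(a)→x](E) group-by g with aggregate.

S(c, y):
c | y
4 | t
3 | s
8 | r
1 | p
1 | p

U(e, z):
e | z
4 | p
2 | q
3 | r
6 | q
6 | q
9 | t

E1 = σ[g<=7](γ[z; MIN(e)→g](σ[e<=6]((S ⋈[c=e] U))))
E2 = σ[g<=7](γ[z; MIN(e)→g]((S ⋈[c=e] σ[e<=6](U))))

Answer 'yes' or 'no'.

E1 per-node cardinality:
  S → 5
  U → 6
  (S ⋈[c=e] U) → 2
  σ[e<=6]((S ⋈[c=e] U)) → 2
  γ[z; MIN(e)→g](σ[e<=6]((S ⋈[c=e] U))) → 2
  σ[g<=7](γ[z; MIN(e)→g](σ[e<=6]((S ⋈[c=e] U)))) → 2
E2 per-node cardinality:
  S → 5
  U → 6
  σ[e<=6](U) → 5
  (S ⋈[c=e] σ[e<=6](U)) → 2
  γ[z; MIN(e)→g]((S ⋈[c=e] σ[e<=6](U))) → 2
  σ[g<=7](γ[z; MIN(e)→g]((S ⋈[c=e] σ[e<=6](U)))) → 2

E1 and E2 produce the same multiset:
z | g
p | 4
r | 3

yes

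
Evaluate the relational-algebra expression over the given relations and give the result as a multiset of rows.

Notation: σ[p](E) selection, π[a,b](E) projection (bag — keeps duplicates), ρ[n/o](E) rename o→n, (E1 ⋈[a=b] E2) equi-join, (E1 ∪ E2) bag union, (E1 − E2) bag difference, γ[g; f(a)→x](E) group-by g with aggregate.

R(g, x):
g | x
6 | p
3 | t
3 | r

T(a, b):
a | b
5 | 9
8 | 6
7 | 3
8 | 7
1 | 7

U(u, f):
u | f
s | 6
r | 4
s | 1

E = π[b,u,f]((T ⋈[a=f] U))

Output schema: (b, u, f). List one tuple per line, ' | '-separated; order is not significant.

Stepwise |·|:
  T → 5
  U → 3
  (T ⋈[a=f] U) → 1
  π[b,u,f]((T ⋈[a=f] U)) → 1

== RESULT ==
b | u | f
7 | s | 1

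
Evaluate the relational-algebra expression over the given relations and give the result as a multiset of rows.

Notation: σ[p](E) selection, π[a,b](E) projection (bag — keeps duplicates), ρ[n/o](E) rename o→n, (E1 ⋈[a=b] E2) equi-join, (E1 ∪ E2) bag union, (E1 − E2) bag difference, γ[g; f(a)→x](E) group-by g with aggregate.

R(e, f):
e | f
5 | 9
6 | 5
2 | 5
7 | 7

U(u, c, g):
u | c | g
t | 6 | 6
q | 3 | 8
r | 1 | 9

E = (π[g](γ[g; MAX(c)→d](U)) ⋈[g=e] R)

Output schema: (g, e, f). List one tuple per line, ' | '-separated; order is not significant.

Stepwise |·|:
  U → 3
  γ[g; MAX(c)→d](U) → 3
  π[g](γ[g; MAX(c)→d](U)) → 3
  R → 4
  (π[g](γ[g; MAX(c)→d](U)) ⋈[g=e] R) → 1

== RESULT ==
g | e | f
6 | 6 | 5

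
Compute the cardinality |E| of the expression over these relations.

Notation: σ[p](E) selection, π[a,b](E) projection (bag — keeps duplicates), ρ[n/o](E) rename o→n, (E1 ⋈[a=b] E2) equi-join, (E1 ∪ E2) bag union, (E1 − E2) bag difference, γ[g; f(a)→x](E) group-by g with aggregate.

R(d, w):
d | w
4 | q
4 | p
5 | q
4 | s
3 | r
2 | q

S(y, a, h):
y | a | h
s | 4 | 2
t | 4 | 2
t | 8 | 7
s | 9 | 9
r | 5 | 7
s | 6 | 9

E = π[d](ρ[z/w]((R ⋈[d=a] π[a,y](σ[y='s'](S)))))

Row counts bottom-up:
  R → 6
  S → 6
  σ[y='s'](S) → 3
  π[a,y](σ[y='s'](S)) → 3
  (R ⋈[d=a] π[a,y](σ[y='s'](S))) → 3
  ρ[z/w]((R ⋈[d=a] π[a,y](σ[y='s'](S)))) → 3
  π[d](ρ[z/w]((R ⋈[d=a] π[a,y](σ[y='s'](S))))) → 3

|E| = 3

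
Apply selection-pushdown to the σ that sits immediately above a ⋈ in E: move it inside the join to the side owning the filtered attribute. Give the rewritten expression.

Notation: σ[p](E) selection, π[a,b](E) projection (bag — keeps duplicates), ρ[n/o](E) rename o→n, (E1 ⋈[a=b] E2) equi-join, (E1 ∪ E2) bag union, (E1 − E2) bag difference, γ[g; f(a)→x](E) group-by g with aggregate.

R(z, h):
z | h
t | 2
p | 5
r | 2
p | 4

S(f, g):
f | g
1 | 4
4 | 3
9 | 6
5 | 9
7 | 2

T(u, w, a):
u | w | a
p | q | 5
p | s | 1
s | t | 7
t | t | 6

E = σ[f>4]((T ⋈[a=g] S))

σ filters on f, owned by the right side.
E' = (T ⋈[a=g] σ[f>4](S))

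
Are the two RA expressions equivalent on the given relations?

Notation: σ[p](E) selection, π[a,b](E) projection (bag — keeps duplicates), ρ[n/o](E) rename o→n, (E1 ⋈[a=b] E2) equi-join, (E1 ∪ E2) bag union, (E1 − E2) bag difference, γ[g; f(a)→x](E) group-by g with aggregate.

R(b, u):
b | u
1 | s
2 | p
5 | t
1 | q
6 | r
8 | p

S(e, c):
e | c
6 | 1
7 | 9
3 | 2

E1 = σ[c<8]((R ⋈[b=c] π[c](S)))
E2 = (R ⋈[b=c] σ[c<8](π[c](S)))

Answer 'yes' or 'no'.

E1 subexpression sizes:
  R → 6
  S → 3
  π[c](S) → 3
  (R ⋈[b=c] π[c](S)) → 3
  σ[c<8]((R ⋈[b=c] π[c](S))) → 3
E2 subexpression sizes:
  R → 6
  S → 3
  π[c](S) → 3
  σ[c<8](π[c](S)) → 2
  (R ⋈[b=c] σ[c<8](π[c](S))) → 3

E1 and E2 produce the same multiset:
b | u | c
1 | q | 1
1 | s | 1
2 | p | 2

yes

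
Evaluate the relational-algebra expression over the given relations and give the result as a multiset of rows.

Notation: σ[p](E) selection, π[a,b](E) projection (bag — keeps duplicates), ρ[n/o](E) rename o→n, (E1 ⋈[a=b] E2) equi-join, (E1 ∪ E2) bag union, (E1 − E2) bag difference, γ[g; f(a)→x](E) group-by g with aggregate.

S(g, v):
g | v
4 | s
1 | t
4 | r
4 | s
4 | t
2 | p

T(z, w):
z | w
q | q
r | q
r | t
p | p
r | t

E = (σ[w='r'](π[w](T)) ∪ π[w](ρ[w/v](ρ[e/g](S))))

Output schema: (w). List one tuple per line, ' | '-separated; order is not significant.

Stepwise |·|:
  T → 5
  π[w](T) → 5
  σ[w='r'](π[w](T)) → 0
  S → 6
  ρ[e/g](S) → 6
  ρ[w/v](ρ[e/g](S)) → 6
  π[w](ρ[w/v](ρ[e/g](S))) → 6
  (σ[w='r'](π[w](T)) ∪ π[w](ρ[w/v](ρ[e/g](S)))) → 6

== RESULT ==
w
p
r
s
s
t
t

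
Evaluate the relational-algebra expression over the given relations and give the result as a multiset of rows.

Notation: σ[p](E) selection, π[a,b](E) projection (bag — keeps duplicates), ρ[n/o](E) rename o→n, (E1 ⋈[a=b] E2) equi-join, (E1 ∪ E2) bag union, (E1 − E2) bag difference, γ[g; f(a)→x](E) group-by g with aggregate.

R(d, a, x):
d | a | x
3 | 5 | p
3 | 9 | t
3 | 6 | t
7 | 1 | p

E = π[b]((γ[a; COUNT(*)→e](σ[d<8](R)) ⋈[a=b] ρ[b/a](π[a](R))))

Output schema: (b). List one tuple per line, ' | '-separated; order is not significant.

Stepwise |·|:
  R → 4
  σ[d<8](R) → 4
  γ[a; COUNT(*)→e](σ[d<8](R)) → 4
  R → 4
  π[a](R) → 4
  ρ[b/a](π[a](R)) → 4
  (γ[a; COUNT(*)→e](σ[d<8](R)) ⋈[a=b] ρ[b/a](π[a](R))) → 4
  π[b]((γ[a; COUNT(*)→e](σ[d<8](R)) ⋈[a=b] ρ[b/a](π[a](R)))) → 4

== RESULT ==
b
1
5
6
9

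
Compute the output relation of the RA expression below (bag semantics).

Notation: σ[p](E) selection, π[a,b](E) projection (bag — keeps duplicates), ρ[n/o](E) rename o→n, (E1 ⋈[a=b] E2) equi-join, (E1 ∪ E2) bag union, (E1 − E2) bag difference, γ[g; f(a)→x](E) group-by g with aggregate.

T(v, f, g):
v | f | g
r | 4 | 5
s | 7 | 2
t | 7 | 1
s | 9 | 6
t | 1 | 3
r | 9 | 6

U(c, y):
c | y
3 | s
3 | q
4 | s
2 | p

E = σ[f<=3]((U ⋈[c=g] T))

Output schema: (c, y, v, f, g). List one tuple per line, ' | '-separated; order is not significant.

Subexpression sizes:
  U → 4
  T → 6
  (U ⋈[c=g] T) → 3
  σ[f<=3]((U ⋈[c=g] T)) → 2

== RESULT ==
c | y | v | f | g
3 | q | t | 1 | 3
3 | s | t | 1 | 3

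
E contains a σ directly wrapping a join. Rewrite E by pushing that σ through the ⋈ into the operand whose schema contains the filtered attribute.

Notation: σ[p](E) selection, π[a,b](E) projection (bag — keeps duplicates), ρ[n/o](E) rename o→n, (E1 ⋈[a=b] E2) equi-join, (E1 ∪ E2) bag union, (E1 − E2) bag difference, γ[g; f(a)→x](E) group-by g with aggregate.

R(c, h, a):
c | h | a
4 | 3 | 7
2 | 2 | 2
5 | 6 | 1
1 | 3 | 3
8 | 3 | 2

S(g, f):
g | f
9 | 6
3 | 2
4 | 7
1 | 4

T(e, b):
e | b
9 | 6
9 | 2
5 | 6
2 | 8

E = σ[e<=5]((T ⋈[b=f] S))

σ filters on e, owned by the left side.
E' = (σ[e<=5](T) ⋈[b=f] S)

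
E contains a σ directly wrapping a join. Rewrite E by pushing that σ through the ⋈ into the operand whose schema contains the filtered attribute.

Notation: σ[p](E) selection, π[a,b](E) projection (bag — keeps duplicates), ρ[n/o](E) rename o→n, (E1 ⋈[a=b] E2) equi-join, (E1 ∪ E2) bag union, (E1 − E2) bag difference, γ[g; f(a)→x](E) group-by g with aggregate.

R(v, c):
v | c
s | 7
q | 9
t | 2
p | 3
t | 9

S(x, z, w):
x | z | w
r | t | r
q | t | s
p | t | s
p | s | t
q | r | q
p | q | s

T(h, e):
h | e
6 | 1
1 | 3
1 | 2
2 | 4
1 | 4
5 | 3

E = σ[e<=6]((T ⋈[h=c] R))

σ filters on e, owned by the left side.
E' = (σ[e<=6](T) ⋈[h=c] R)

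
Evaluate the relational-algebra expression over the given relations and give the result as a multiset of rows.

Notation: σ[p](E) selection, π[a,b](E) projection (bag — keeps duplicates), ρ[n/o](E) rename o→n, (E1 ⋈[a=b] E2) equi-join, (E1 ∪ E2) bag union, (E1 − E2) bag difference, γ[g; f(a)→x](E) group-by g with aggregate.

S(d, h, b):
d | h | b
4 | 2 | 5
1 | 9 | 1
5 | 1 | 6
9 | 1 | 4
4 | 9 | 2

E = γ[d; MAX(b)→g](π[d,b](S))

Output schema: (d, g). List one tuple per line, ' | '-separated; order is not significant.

Row counts bottom-up:
  S → 5
  π[d,b](S) → 5
  γ[d; MAX(b)→g](π[d,b](S)) → 4

== RESULT ==
d | g
1 | 1
4 | 5
5 | 6
9 | 4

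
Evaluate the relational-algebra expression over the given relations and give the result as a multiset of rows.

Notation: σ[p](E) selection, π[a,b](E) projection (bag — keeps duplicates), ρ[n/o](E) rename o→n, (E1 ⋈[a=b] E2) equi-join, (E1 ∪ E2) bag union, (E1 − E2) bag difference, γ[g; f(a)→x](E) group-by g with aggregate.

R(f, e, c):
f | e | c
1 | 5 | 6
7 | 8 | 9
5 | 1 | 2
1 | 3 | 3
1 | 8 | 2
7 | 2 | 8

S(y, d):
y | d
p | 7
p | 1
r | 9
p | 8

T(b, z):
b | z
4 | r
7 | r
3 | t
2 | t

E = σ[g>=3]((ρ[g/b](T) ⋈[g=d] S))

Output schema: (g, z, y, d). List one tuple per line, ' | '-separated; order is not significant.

Per-node cardinality:
  T → 4
  ρ[g/b](T) → 4
  S → 4
  (ρ[g/b](T) ⋈[g=d] S) → 1
  σ[g>=3]((ρ[g/b](T) ⋈[g=d] S)) → 1

== RESULT ==
g | z | y | d
7 | r | p | 7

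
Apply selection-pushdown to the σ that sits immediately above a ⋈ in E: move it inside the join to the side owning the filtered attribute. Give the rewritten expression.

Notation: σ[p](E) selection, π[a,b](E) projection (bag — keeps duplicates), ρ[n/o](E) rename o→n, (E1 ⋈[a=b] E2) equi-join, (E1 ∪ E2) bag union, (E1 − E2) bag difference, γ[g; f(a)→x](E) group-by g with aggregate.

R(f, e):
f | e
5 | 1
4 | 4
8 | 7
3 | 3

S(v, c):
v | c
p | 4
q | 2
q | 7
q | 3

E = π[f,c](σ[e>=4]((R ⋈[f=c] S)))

σ filters on e, owned by the left side.
E' = π[f,c]((σ[e>=4](R) ⋈[f=c] S))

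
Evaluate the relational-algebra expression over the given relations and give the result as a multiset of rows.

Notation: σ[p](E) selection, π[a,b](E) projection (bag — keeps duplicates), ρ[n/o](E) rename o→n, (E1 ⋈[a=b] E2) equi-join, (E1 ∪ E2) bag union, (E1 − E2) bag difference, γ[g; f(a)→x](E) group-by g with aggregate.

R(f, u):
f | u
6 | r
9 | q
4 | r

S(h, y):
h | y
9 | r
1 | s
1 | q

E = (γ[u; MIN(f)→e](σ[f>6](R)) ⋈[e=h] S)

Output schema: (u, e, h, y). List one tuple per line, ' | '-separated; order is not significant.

Row counts bottom-up:
  R → 3
  σ[f>6](R) → 1
  γ[u; MIN(f)→e](σ[f>6](R)) → 1
  S → 3
  (γ[u; MIN(f)→e](σ[f>6](R)) ⋈[e=h] S) → 1

== RESULT ==
u | e | h | y
q | 9 | 9 | r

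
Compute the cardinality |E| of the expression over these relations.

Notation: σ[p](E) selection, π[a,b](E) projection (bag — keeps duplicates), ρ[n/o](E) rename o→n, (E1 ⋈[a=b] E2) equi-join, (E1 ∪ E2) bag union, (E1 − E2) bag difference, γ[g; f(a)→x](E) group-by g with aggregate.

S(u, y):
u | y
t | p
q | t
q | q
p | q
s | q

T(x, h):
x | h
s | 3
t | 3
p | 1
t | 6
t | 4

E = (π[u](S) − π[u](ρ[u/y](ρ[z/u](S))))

Row counts bottom-up:
  S → 5
  π[u](S) → 5
  S → 5
  ρ[z/u](S) → 5
  ρ[u/y](ρ[z/u](S)) → 5
  π[u](ρ[u/y](ρ[z/u](S))) → 5
  (π[u](S) − π[u](ρ[u/y](ρ[z/u](S)))) → 1

|E| = 1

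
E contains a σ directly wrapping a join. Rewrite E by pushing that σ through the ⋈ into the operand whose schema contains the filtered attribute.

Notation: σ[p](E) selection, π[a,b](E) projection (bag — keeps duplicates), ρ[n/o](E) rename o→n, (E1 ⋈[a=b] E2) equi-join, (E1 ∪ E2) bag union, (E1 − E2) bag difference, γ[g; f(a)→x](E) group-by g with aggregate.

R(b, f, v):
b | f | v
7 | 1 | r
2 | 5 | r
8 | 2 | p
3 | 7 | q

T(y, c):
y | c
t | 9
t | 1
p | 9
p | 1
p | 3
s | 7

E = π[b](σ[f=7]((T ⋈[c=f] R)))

σ filters on f, owned by the right side.
E' = π[b]((T ⋈[c=f] σ[f=7](R)))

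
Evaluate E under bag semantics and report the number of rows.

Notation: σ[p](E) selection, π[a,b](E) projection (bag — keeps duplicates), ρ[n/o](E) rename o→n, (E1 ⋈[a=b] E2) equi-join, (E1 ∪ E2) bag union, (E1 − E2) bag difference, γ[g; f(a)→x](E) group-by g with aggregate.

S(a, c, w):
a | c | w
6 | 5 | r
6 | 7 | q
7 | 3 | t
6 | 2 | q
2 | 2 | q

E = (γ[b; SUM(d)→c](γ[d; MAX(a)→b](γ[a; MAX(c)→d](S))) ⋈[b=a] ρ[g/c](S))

Per-node cardinality:
  S → 5
  γ[a; MAX(c)→d](S) → 3
  γ[d; MAX(a)→b](γ[a; MAX(c)→d](S)) → 3
  γ[b; SUM(d)→c](γ[d; MAX(a)→b](γ[a; MAX(c)→d](S))) → 3
  S → 5
  ρ[g/c](S) → 5
  (γ[b; SUM(d)→c](γ[d; MAX(a)→b](γ[a; MAX(c)→d](S))) ⋈[b=a] ρ[g/c](S)) → 5

|E| = 5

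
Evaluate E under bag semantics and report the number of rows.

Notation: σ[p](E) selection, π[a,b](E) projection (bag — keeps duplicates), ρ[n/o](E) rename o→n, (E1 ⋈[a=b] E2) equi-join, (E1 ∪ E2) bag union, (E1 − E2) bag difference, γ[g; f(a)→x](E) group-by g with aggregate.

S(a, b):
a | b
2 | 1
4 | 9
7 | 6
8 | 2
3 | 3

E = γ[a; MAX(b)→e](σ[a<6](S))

Per-node cardinality:
  S → 5
  σ[a<6](S) → 3
  γ[a; MAX(b)→e](σ[a<6](S)) → 3

|E| = 3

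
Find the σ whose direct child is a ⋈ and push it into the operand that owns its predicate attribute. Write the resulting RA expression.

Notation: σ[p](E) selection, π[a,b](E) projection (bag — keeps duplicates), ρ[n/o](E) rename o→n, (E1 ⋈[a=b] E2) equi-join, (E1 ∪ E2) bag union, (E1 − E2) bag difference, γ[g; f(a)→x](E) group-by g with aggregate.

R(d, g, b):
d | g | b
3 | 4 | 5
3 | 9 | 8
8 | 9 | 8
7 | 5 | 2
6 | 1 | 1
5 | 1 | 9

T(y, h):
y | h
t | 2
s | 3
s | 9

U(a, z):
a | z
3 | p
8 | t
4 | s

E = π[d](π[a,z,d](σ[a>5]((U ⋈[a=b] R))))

σ filters on a, owned by the left side.
E' = π[d](π[a,z,d]((σ[a>5](U) ⋈[a=b] R)))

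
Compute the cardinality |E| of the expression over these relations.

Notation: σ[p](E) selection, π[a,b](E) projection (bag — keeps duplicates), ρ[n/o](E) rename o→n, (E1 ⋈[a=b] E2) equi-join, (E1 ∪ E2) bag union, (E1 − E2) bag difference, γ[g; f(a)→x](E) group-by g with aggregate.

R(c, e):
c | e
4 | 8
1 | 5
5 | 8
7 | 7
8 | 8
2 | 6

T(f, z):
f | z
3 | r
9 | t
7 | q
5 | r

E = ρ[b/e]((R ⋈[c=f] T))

Subexpression sizes:
  R → 6
  T → 4
  (R ⋈[c=f] T) → 2
  ρ[b/e]((R ⋈[c=f] T)) → 2

|E| = 2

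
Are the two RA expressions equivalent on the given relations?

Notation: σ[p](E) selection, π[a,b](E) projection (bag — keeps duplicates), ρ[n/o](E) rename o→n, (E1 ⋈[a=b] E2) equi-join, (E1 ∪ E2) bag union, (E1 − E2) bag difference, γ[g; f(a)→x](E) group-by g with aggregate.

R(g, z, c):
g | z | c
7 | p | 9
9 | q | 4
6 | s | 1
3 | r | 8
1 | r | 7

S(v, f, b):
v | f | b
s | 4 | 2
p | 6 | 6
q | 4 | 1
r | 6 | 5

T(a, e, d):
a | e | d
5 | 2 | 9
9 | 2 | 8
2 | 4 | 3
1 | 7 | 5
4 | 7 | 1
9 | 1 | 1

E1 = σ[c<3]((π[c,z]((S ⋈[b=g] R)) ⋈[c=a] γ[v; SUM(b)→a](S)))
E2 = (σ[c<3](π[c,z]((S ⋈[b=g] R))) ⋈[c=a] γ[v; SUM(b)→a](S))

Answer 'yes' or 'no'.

E1 subexpression sizes:
  S → 4
  R → 5
  (S ⋈[b=g] R) → 2
  π[c,z]((S ⋈[b=g] R)) → 2
  S → 4
  γ[v; SUM(b)→a](S) → 4
  (π[c,z]((S ⋈[b=g] R)) ⋈[c=a] γ[v; SUM(b)→a](S)) → 1
  σ[c<3]((π[c,z]((S ⋈[b=g] R)) ⋈[c=a] γ[v; SUM(b)→a](S))) → 1
E2 subexpression sizes:
  S → 4
  R → 5
  (S ⋈[b=g] R) → 2
  π[c,z]((S ⋈[b=g] R)) → 2
  σ[c<3](π[c,z]((S ⋈[b=g] R))) → 1
  S → 4
  γ[v; SUM(b)→a](S) → 4
  (σ[c<3](π[c,z]((S ⋈[b=g] R))) ⋈[c=a] γ[v; SUM(b)→a](S)) → 1

E1 and E2 produce the same multiset:
c | z | v | a
1 | s | q | 1

yes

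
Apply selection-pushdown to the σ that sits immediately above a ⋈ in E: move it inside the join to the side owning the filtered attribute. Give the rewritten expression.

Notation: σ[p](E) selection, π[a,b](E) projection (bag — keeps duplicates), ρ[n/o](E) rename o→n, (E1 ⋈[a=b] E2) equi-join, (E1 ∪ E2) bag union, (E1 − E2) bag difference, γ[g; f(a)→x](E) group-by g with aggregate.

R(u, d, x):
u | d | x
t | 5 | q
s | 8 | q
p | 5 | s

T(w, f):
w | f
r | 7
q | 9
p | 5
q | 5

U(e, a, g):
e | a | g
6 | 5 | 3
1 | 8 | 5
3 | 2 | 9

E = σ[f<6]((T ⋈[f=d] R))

σ filters on f, owned by the left side.
E' = (σ[f<6](T) ⋈[f=d] R)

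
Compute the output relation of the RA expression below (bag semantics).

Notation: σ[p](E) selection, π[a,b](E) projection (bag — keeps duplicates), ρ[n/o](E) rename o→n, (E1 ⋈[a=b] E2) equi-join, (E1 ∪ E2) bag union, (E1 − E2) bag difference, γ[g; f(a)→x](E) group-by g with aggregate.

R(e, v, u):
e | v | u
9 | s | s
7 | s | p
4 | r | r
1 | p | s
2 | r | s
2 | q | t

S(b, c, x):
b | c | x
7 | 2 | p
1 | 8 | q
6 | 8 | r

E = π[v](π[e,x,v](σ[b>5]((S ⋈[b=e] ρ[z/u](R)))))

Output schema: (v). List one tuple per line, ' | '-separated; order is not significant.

Subexpression sizes:
  S → 3
  R → 6
  ρ[z/u](R) → 6
  (S ⋈[b=e] ρ[z/u](R)) → 2
  σ[b>5]((S ⋈[b=e] ρ[z/u](R))) → 1
  π[e,x,v](σ[b>5]((S ⋈[b=e] ρ[z/u](R)))) → 1
  π[v](π[e,x,v](σ[b>5]((S ⋈[b=e] ρ[z/u](R))))) → 1

== RESULT ==
v
s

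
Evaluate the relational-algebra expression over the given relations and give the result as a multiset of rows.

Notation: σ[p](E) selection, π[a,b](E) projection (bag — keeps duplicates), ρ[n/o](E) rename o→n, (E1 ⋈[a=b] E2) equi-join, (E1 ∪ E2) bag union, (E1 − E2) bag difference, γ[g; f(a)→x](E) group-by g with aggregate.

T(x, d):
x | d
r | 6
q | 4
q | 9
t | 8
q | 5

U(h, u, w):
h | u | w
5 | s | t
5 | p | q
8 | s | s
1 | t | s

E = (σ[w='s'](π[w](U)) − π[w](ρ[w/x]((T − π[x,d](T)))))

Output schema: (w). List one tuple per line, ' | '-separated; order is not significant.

Stepwise |·|:
  U → 4
  π[w](U) → 4
  σ[w='s'](π[w](U)) → 2
  T → 5
  T → 5
  π[x,d](T) → 5
  (T − π[x,d](T)) → 0
  ρ[w/x]((T − π[x,d](T))) → 0
  π[w](ρ[w/x]((T − π[x,d](T)))) → 0
  (σ[w='s'](π[w](U)) − π[w](ρ[w/x]((T − π[x,d](T))))) → 2

== RESULT ==
w
s
s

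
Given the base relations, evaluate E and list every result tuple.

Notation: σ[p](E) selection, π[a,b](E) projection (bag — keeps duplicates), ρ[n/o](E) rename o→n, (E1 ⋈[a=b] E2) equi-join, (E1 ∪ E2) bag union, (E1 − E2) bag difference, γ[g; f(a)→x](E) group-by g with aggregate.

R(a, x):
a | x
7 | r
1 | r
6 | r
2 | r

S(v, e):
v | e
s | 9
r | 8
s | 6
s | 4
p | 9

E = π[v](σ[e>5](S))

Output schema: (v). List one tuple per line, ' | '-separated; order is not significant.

Subexpression sizes:
  S → 5
  σ[e>5](S) → 4
  π[v](σ[e>5](S)) → 4

== RESULT ==
v
p
r
s
s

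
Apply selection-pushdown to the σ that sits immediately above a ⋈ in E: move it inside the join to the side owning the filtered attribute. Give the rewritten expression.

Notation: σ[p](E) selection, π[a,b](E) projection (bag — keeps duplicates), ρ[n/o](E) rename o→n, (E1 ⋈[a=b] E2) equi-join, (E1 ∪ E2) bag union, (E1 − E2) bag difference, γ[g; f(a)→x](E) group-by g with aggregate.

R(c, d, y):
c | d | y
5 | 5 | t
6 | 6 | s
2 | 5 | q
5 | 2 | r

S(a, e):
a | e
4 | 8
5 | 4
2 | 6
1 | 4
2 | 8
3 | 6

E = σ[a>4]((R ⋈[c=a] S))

σ filters on a, owned by the right side.
E' = (R ⋈[c=a] σ[a>4](S))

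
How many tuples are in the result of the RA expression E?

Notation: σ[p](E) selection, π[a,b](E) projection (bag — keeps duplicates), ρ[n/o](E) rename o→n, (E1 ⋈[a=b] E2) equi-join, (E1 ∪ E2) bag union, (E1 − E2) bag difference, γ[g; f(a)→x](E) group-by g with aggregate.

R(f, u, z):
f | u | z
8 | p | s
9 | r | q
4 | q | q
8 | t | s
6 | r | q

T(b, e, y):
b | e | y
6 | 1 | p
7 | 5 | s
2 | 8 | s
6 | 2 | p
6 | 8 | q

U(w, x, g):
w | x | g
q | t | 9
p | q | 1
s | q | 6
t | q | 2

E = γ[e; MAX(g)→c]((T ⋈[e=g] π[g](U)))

Per-node cardinality:
  T → 5
  U → 4
  π[g](U) → 4
  (T ⋈[e=g] π[g](U)) → 2
  γ[e; MAX(g)→c]((T ⋈[e=g] π[g](U))) → 2

|E| = 2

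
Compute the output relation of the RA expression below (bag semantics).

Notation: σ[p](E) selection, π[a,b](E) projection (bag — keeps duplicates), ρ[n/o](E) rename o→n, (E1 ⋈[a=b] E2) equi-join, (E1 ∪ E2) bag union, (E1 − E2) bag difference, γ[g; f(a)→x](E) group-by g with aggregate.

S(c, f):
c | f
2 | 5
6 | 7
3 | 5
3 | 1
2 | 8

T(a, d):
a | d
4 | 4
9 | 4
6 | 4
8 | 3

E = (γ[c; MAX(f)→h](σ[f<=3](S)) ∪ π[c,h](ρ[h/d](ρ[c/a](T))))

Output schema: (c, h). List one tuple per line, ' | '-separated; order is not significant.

Subexpression sizes:
  S → 5
  σ[f<=3](S) → 1
  γ[c; MAX(f)→h](σ[f<=3](S)) → 1
  T → 4
  ρ[c/a](T) → 4
  ρ[h/d](ρ[c/a](T)) → 4
  π[c,h](ρ[h/d](ρ[c/a](T))) → 4
  (γ[c; MAX(f)→h](σ[f<=3](S)) ∪ π[c,h](ρ[h/d](ρ[c/a](T)))) → 5

== RESULT ==
c | h
3 | 1
4 | 4
6 | 4
8 | 3
9 | 4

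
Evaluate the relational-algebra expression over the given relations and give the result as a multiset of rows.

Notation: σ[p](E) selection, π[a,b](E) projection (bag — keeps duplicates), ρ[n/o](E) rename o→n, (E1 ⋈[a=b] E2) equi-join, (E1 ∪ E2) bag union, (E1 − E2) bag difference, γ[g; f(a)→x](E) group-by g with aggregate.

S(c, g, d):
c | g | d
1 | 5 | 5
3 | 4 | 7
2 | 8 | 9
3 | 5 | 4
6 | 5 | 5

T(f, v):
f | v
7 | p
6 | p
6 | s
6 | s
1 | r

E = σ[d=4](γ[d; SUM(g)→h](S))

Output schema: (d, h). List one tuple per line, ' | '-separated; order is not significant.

Stepwise |·|:
  S → 5
  γ[d; SUM(g)→h](S) → 4
  σ[d=4](γ[d; SUM(g)→h](S)) → 1

== RESULT ==
d | h
4 | 5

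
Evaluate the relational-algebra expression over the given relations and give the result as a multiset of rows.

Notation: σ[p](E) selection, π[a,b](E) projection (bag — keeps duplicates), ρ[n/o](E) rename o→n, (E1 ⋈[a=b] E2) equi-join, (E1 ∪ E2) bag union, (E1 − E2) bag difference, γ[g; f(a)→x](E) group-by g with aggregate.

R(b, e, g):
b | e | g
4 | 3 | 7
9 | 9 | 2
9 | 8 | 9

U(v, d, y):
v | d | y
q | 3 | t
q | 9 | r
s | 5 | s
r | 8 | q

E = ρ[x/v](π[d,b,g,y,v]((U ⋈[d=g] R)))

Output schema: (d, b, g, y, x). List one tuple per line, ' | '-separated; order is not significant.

Per-node cardinality:
  U → 4
  R → 3
  (U ⋈[d=g] R) → 1
  π[d,b,g,y,v]((U ⋈[d=g] R)) → 1
  ρ[x/v](π[d,b,g,y,v]((U ⋈[d=g] R))) → 1

== RESULT ==
d | b | g | y | x
9 | 9 | 9 | r | q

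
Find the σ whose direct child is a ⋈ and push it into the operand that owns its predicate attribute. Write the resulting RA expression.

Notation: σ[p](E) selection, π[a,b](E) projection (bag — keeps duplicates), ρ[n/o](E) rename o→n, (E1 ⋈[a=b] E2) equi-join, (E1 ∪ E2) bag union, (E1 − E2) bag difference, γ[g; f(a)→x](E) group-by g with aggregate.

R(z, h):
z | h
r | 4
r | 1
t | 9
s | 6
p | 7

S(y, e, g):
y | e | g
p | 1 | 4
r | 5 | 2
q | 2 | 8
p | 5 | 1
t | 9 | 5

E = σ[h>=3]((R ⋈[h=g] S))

σ filters on h, owned by the left side.
E' = (σ[h>=3](R) ⋈[h=g] S)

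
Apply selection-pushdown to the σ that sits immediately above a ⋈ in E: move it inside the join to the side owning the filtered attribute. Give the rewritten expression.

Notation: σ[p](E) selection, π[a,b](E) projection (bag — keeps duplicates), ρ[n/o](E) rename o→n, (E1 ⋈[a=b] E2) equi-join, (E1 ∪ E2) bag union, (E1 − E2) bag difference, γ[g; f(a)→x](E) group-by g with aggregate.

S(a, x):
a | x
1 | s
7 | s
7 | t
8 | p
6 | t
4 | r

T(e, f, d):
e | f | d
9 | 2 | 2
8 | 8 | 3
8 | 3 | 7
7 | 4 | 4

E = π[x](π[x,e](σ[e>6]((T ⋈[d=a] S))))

σ filters on e, owned by the left side.
E' = π[x](π[x,e]((σ[e>6](T) ⋈[d=a] S)))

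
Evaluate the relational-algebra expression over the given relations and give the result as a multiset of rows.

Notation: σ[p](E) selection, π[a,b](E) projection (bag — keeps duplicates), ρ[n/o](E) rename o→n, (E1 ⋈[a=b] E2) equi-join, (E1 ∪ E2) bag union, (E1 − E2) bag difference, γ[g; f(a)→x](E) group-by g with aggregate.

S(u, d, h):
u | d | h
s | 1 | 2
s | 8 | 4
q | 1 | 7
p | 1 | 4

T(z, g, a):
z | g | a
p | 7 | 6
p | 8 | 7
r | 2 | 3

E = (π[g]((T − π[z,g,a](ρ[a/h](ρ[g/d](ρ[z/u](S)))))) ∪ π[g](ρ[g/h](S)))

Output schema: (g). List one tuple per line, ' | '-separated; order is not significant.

Subexpression sizes:
  T → 3
  S → 4
  ρ[z/u](S) → 4
  ρ[g/d](ρ[z/u](S)) → 4
  ρ[a/h](ρ[g/d](ρ[z/u](S))) → 4
  π[z,g,a](ρ[a/h](ρ[g/d](ρ[z/u](S)))) → 4
  (T − π[z,g,a](ρ[a/h](ρ[g/d](ρ[z/u](S))))) → 3
  π[g]((T − π[z,g,a](ρ[a/h](ρ[g/d](ρ[z/u](S)))))) → 3
  S → 4
  ρ[g/h](S) → 4
  π[g](ρ[g/h](S)) → 4
  (π[g]((T − π[z,g,a](ρ[a/h](ρ[g/d](ρ[z/u](S)))))) ∪ π[g](ρ[g/h](S))) → 7

== RESULT ==
g
2
2
4
4
7
7
8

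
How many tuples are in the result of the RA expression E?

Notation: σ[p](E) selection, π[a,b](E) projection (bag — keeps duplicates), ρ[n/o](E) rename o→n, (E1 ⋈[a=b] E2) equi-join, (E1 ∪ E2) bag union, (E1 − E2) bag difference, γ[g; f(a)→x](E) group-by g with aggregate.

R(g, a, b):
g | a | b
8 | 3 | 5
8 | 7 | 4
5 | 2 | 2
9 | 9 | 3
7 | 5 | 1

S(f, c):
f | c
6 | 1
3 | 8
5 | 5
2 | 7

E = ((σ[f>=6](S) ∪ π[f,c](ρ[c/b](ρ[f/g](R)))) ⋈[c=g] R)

Stepwise |·|:
  S → 4
  σ[f>=6](S) → 1
  R → 5
  ρ[f/g](R) → 5
  ρ[c/b](ρ[f/g](R)) → 5
  π[f,c](ρ[c/b](ρ[f/g](R))) → 5
  (σ[f>=6](S) ∪ π[f,c](ρ[c/b](ρ[f/g](R)))) → 6
  R → 5
  ((σ[f>=6](S) ∪ π[f,c](ρ[c/b](ρ[f/g](R)))) ⋈[c=g] R) → 1

|E| = 1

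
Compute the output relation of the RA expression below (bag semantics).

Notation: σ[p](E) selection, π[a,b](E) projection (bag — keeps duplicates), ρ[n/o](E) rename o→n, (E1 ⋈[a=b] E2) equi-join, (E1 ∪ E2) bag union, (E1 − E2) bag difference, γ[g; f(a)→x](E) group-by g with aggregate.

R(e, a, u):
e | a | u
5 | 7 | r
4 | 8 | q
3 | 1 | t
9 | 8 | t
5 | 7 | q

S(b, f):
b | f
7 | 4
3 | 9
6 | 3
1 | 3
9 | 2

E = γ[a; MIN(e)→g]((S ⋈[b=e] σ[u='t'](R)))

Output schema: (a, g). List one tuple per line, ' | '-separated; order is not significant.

Subexpression sizes:
  S → 5
  R → 5
  σ[u='t'](R) → 2
  (S ⋈[b=e] σ[u='t'](R)) → 2
  γ[a; MIN(e)→g]((S ⋈[b=e] σ[u='t'](R))) → 2

== RESULT ==
a | g
1 | 3
8 | 9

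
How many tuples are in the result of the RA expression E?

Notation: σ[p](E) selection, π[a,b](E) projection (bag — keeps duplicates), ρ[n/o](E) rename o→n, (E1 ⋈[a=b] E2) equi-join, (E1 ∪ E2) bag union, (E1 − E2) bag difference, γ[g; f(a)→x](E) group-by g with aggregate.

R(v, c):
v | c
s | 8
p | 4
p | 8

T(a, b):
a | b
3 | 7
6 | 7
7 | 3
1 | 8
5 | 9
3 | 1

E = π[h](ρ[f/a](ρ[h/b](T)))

Per-node cardinality:
  T → 6
  ρ[h/b](T) → 6
  ρ[f/a](ρ[h/b](T)) → 6
  π[h](ρ[f/a](ρ[h/b](T))) → 6

|E| = 6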